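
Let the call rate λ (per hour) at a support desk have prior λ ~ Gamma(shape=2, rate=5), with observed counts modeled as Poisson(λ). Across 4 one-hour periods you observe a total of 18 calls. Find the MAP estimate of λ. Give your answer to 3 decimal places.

λ̂_MAP = 2.111

Σxᵢ = 18, n = 4.
Posterior ∝ λe^(−5λ) · λ^18e^(−4λ) = λ^19e^(−9λ), i.e. Gamma(shape=20, rate=9).
The mode of a Gamma(a, b) with a ≥ 1 (shape–rate) is (a−1)/b = 19/9 ≈ 2.111.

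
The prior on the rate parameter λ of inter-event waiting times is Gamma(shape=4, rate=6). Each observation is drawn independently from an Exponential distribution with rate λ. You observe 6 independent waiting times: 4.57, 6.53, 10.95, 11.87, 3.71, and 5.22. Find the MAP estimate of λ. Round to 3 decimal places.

λ̂_MAP = 0.184

The Exponential(rate=λ) likelihood is ∝ λ^n e^(−λΣtᵢ). Here n = 6 and Σtᵢ = 4.57 + 6.53 + 10.95 + 11.87 + 3.71 + 5.22 = 42.85.
Posterior ∝ λ^3e^(−6λ) · λ^6e^(−42.85λ) = λ^9e^(−48.85λ), i.e. Gamma(10, 48.85).
Mode = (a−1)/b = 9/48.85 ≈ 0.184.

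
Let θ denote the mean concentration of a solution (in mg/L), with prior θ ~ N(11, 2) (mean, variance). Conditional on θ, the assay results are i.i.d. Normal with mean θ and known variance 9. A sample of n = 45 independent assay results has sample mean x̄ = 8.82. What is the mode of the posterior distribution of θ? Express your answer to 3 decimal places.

n = 45, x̄ = 8.82.
For a Normal prior and Normal likelihood with known variance, the posterior is Normal; its mode equals its mean, the precision-weighted average.
Prior precision 1/σ₀² = 1/2 = 0.5; data precision n/σ² = 45/9 = 5.
θ̂ = (0.5·11 + 5·8.82) / (0.5 + 5) = 49.6/5.5 = 496/55 ≈ 9.018.

θ̂_MAP = 9.018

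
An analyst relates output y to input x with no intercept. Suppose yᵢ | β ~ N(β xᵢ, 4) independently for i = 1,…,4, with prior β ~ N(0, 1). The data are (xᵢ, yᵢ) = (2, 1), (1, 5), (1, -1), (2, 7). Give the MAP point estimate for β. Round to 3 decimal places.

log p(β | y) = −Σ(yᵢ − βxᵢ)²/(2·4) − β²/(2·1) + const.
Setting the derivative to zero: Σxᵢ(yᵢ − βxᵢ)/4 − β/1 = 0, so β = Σxᵢyᵢ / (Σxᵢ² + σ²/τ²).
Σxᵢyᵢ = 2·1 + 1·5 + 1·(-1) + 2·7 = 20; Σxᵢ² = 10; σ²/τ² = 4.
β̂_MAP = 20 / (10 + 4) = 20/14 ≈ 1.429.

β̂_MAP = 1.429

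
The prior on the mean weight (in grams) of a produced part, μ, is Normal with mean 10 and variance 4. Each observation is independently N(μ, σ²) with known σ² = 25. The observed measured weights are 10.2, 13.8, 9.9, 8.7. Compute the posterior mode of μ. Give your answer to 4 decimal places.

n = 4; x̄ = (10.2 + 13.8 + 9.9 + 8.7)/4 = 42.6/4 = 10.65.
For a Normal prior and Normal likelihood with known variance, the posterior is Normal; its mode equals its mean, the precision-weighted average.
Prior precision 1/σ₀² = 1/4 = 0.25; data precision n/σ² = 4/25 = 0.16.
μ̂ = (0.25·10 + 0.16·10.65) / (0.25 + 0.16) = 4.204/0.41 = 2102/205 ≈ 10.2537.

μ̂_MAP = 10.2537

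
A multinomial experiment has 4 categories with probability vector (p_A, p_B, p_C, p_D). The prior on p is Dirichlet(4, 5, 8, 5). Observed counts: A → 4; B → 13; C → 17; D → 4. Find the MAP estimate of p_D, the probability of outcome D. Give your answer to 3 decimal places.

The posterior is Dirichlet(αᵢ + nᵢ) = Dirichlet(8, 18, 25, 9).
For a Dirichlet(a₁,…,a_K) with all aᵢ > 1, the mode has j-th component (aⱼ − 1)/(Σaᵢ − K).
Here Σaᵢ = 60 and K = 4, so p_D = (9 − 1)/(60 − 4) = 8/56 ≈ 0.143.

MAP estimate of p_D = 0.143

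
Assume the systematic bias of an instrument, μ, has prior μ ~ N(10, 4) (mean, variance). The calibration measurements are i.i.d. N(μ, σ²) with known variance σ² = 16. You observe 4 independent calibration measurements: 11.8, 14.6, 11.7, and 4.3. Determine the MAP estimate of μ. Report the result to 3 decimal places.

n = 4; x̄ = (11.8 + 14.6 + 11.7 + 4.3)/4 = 42.4/4 = 10.6.
For a Normal prior and Normal likelihood with known variance, the posterior is Normal; its mode equals its mean, the precision-weighted average.
Prior precision 1/σ₀² = 1/4 = 0.25; data precision n/σ² = 4/16 = 0.25.
μ̂ = (0.25·10 + 0.25·10.6) / (0.25 + 0.25) = 5.15/0.5 = 10.300.

μ̂_MAP = 10.300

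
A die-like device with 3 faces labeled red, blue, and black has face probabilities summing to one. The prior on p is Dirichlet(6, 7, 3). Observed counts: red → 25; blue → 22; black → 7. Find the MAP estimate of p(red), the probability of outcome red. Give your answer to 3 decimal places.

The posterior is Dirichlet(αᵢ + nᵢ) = Dirichlet(31, 29, 10).
For a Dirichlet(a₁,…,a_K) with all aᵢ > 1, the mode has j-th component (aⱼ − 1)/(Σaᵢ − K).
Here Σaᵢ = 70 and K = 3, so p(red) = (31 − 1)/(70 − 3) = 30/67 ≈ 0.448.

MAP estimate of p(red) = 0.448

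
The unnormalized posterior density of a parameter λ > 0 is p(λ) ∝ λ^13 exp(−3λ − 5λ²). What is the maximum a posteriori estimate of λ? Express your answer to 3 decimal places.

λ̂_MAP = 1.000

ℓ'(λ) = 13/λ − 3 − 10λ. Setting this to zero and multiplying by λ: 10λ² + 3λ − 13 = 0.
λ = (−3 + √(3² + 4·10·13)) / (2·10) = (−3 + √529) / 20 = (−3 + 23)/20 = 1.
ℓ''(λ) = −13/λ² − 10 < 0, confirming a maximum.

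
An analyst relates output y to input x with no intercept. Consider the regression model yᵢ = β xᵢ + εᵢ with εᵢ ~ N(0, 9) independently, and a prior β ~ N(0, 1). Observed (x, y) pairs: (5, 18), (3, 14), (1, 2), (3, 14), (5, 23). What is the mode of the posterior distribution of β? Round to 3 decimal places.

log p(β | y) = −Σ(yᵢ − βxᵢ)²/(2·9) − β²/(2·1) + const.
Setting the derivative to zero: Σxᵢ(yᵢ − βxᵢ)/9 − β/1 = 0, so β = Σxᵢyᵢ / (Σxᵢ² + σ²/τ²).
Σxᵢyᵢ = 5·18 + 3·14 + 1·2 + 3·14 + 5·23 = 291; Σxᵢ² = 69; σ²/τ² = 9.
β̂_MAP = 291 / (69 + 9) = 291/78 ≈ 3.731.

β̂_MAP = 3.731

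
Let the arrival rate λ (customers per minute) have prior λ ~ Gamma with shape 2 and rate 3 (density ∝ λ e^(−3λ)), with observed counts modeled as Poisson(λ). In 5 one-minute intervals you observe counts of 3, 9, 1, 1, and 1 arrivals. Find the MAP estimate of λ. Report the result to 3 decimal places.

λ̂_MAP = 2.000

Σxᵢ = 3+9+1+1+1 = 15, with n = 5.
Posterior ∝ λe^(−3λ) · λ^15e^(−5λ) = λ^16e^(−8λ), i.e. Gamma(shape=17, rate=8).
The mode of a Gamma(a, b) with a ≥ 1 (shape–rate) is (a−1)/b = 16/8 ≈ 2.000.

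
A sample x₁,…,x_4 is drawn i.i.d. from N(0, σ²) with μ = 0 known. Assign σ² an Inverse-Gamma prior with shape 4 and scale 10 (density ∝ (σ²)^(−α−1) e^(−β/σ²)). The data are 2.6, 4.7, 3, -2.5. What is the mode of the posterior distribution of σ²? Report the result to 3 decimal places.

Sum of squared deviations about the known mean: SS = (2.6−0)² + (4.7−0)² + (3−0)² + (-2.5−0)² = 44.1.
The Normal likelihood contributes (σ²)^(−n/2) exp(−SS/(2σ²)), so the posterior is Inverse-Gamma(α + n/2, β + SS/2) = Inverse-Gamma(6, 32.05).
The mode of Inverse-Gamma(a, b) is b/(a+1) = 32.05/7 ≈ 4.579.

σ̂²_MAP = 4.579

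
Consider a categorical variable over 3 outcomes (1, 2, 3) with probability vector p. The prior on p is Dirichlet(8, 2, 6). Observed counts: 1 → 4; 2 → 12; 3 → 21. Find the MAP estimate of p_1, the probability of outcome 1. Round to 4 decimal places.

The posterior is Dirichlet(αᵢ + nᵢ) = Dirichlet(12, 14, 27).
For a Dirichlet(a₁,…,a_K) with all aᵢ > 1, the mode has j-th component (aⱼ − 1)/(Σaᵢ − K).
Here Σaᵢ = 53 and K = 3, so p_1 = (12 − 1)/(53 − 3) = 11/50 ≈ 0.2200.

MAP estimate: 0.2200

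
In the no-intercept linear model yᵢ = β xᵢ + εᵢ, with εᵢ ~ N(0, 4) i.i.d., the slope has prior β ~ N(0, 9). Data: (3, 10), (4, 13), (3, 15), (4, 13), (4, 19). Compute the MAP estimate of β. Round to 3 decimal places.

β̂_MAP = 3.838

log p(β | y) = −Σ(yᵢ − βxᵢ)²/(2·4) − β²/(2·9) + const.
Setting the derivative to zero: Σxᵢ(yᵢ − βxᵢ)/4 − β/9 = 0, so β = Σxᵢyᵢ / (Σxᵢ² + σ²/τ²).
Σxᵢyᵢ = 3·10 + 4·13 + 3·15 + 4·13 + 4·19 = 255; Σxᵢ² = 66; σ²/τ² = 4/9.
β̂_MAP = 255 / (66 + 4/9) = 255/(598/9) = 2295/598 ≈ 3.838.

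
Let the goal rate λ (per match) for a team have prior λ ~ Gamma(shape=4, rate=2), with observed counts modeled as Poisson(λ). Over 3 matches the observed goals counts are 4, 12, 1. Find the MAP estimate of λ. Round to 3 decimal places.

λ̂_MAP = 4.000

Σxᵢ = 4+12+1 = 17, with n = 3.
Posterior ∝ λ^3e^(−2λ) · λ^17e^(−3λ) = λ^20e^(−5λ), i.e. Gamma(shape=21, rate=5).
The mode of a Gamma(a, b) with a ≥ 1 (shape–rate) is (a−1)/b = 20/5 ≈ 4.000.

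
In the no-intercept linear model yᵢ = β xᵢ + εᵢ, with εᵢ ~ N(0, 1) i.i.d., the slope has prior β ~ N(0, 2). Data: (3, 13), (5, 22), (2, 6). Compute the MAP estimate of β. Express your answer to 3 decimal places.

β̂_MAP = 4.182

log p(β | y) = −Σ(yᵢ − βxᵢ)²/(2·1) − β²/(2·2) + const.
Setting the derivative to zero: Σxᵢ(yᵢ − βxᵢ)/1 − β/2 = 0, so β = Σxᵢyᵢ / (Σxᵢ² + σ²/τ²).
Σxᵢyᵢ = 3·13 + 5·22 + 2·6 = 161; Σxᵢ² = 38; σ²/τ² = 0.5.
β̂_MAP = 161 / (38 + 0.5) = 161/38.5 ≈ 4.182.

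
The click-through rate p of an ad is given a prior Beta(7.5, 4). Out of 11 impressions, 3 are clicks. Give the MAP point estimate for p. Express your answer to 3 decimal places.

Prior: Beta(7.5, 4).
Data: 3 successes in 11 trials. The binomial likelihood contributes p^3(1−p)^8, so the posterior is Beta(7.5+3, 4+8) = Beta(10.5, 12).
For Beta(a, b) with a, b > 1 the mode is (a−1)/(a+b−2) = 9.5/20.5 ≈ 0.463.

p̂_MAP = 0.463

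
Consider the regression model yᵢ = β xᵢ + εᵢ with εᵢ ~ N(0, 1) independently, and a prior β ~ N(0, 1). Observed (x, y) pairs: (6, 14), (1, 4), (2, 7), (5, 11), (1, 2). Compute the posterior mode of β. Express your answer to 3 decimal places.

log p(β | y) = −Σ(yᵢ − βxᵢ)²/(2·1) − β²/(2·1) + const.
Setting the derivative to zero: Σxᵢ(yᵢ − βxᵢ)/1 − β/1 = 0, so β = Σxᵢyᵢ / (Σxᵢ² + σ²/τ²).
Σxᵢyᵢ = 6·14 + 1·4 + 2·7 + 5·11 + 1·2 = 159; Σxᵢ² = 67; σ²/τ² = 1.
β̂_MAP = 159 / (67 + 1) = 159/68 ≈ 2.338.

β̂_MAP = 2.338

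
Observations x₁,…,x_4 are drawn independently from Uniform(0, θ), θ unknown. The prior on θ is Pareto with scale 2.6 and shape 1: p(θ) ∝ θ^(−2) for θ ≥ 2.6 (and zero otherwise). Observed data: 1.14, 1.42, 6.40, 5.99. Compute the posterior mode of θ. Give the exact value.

θ̂_MAP = 6.40

The Uniform(0, θ) likelihood is θ^(−n) for θ ≥ max(xᵢ), zero otherwise. Here max(xᵢ) = 6.40.
Posterior ∝ θ^(−2) · θ^(−4) = θ^(−6) on θ ≥ max(2.6, 6.40) = 6.40.
This density is strictly decreasing in θ, so the posterior mode lies at the lower boundary of the support.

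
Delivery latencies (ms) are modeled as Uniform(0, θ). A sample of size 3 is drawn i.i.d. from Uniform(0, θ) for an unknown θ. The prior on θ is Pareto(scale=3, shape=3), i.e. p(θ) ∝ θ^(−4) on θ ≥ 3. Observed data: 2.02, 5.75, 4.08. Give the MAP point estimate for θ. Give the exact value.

The Uniform(0, θ) likelihood is θ^(−n) for θ ≥ max(xᵢ), zero otherwise. Here max(xᵢ) = 5.75.
Posterior ∝ θ^(−4) · θ^(−3) = θ^(−7) on θ ≥ max(3, 5.75) = 5.75.
This density is strictly decreasing in θ, so the posterior mode lies at the lower boundary of the support.

θ̂_MAP = 5.75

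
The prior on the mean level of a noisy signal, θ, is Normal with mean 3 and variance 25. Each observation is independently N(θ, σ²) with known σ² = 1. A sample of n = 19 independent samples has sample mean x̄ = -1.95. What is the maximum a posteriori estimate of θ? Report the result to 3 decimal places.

θ̂_MAP = -1.940

n = 19, x̄ = -1.95.
For a Normal prior and Normal likelihood with known variance, the posterior is Normal; its mode equals its mean, the precision-weighted average.
Prior precision 1/σ₀² = 1/25 = 0.04; data precision n/σ² = 19/1 = 19.
θ̂ = (0.04·3 + 19·(-1.95)) / (0.04 + 19) = (-36.93)/19.04 = -3693/1904 ≈ -1.940.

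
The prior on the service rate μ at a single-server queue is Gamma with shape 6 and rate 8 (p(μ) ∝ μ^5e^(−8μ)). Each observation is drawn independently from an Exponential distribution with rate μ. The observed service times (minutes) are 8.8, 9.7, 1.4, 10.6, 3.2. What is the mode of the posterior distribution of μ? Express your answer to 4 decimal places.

μ̂_MAP = 0.2398

The Exponential(rate=μ) likelihood is ∝ μ^n e^(−μΣtᵢ). Here n = 5 and Σtᵢ = 8.8 + 9.7 + 1.4 + 10.6 + 3.2 = 33.7.
Posterior ∝ μ^5e^(−8μ) · μ^5e^(−33.7μ) = μ^10e^(−41.7μ), i.e. Gamma(11, 41.7).
Mode = (a−1)/b = 10/41.7 ≈ 0.2398.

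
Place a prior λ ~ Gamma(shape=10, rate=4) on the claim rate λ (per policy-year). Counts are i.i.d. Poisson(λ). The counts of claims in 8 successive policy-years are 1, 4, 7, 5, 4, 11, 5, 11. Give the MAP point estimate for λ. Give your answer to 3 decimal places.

Σxᵢ = 1+4+7+5+4+11+5+11 = 48, with n = 8.
Posterior ∝ λ^9e^(−4λ) · λ^48e^(−8λ) = λ^57e^(−12λ), i.e. Gamma(shape=58, rate=12).
The mode of a Gamma(a, b) with a ≥ 1 (shape–rate) is (a−1)/b = 57/12 ≈ 4.750.

λ̂_MAP = 4.750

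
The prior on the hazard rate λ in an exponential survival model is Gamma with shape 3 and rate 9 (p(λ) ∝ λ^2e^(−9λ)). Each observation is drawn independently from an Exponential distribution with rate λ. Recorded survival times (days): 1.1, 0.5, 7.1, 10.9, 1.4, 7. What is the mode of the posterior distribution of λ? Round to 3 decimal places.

The Exponential(rate=λ) likelihood is ∝ λ^n e^(−λΣtᵢ). Here n = 6 and Σtᵢ = 1.1 + 0.5 + 7.1 + 10.9 + 1.4 + 7 = 28.
Posterior ∝ λ^2e^(−9λ) · λ^6e^(−28λ) = λ^8e^(−37λ), i.e. Gamma(9, 37).
Mode = (a−1)/b = 8/37 ≈ 0.216.

λ̂_MAP = 0.216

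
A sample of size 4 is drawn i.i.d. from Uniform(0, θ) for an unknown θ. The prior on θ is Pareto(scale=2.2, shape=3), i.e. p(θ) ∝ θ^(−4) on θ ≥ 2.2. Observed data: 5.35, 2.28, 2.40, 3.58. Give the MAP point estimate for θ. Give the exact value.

θ̂_MAP = 5.35

The Uniform(0, θ) likelihood is θ^(−n) for θ ≥ max(xᵢ), zero otherwise. Here max(xᵢ) = 5.35.
Posterior ∝ θ^(−4) · θ^(−4) = θ^(−8) on θ ≥ max(2.2, 5.35) = 5.35.
This density is strictly decreasing in θ, so the posterior mode lies at the lower boundary of the support.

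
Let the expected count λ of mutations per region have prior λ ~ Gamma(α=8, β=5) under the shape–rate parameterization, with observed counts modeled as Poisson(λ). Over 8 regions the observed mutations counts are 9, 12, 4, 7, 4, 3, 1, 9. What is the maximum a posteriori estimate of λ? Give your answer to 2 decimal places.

λ̂_MAP = 4.31

Σxᵢ = 9+12+4+7+4+3+1+9 = 49, with n = 8.
Posterior ∝ λ^7e^(−5λ) · λ^49e^(−8λ) = λ^56e^(−13λ), i.e. Gamma(shape=57, rate=13).
The mode of a Gamma(a, b) with a ≥ 1 (shape–rate) is (a−1)/b = 56/13 ≈ 4.31.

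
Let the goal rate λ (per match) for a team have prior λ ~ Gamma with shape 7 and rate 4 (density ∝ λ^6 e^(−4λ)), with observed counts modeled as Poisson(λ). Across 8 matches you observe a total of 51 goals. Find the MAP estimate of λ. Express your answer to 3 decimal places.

Σxᵢ = 51, n = 8.
Posterior ∝ λ^6e^(−4λ) · λ^51e^(−8λ) = λ^57e^(−12λ), i.e. Gamma(shape=58, rate=12).
The mode of a Gamma(a, b) with a ≥ 1 (shape–rate) is (a−1)/b = 57/12 ≈ 4.750.

λ̂_MAP = 4.750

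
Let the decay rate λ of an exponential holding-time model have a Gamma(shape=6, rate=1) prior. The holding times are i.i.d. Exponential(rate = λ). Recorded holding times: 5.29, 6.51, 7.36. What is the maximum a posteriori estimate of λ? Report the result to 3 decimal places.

λ̂_MAP = 0.397

The Exponential(rate=λ) likelihood is ∝ λ^n e^(−λΣtᵢ). Here n = 3 and Σtᵢ = 5.29 + 6.51 + 7.36 = 19.16.
Posterior ∝ λ^5e^(−1λ) · λ^3e^(−19.16λ) = λ^8e^(−20.16λ), i.e. Gamma(9, 20.16).
Mode = (a−1)/b = 8/20.16 ≈ 0.397.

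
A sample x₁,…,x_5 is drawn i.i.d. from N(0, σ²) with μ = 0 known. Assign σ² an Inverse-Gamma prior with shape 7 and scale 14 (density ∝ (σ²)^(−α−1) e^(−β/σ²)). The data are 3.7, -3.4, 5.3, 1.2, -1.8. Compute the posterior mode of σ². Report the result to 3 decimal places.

σ̂²_MAP = 4.096

Sum of squared deviations about the known mean: SS = (3.7−0)² + (-3.4−0)² + (5.3−0)² + (1.2−0)² + (-1.8−0)² = 58.02.
The Normal likelihood contributes (σ²)^(−n/2) exp(−SS/(2σ²)), so the posterior is Inverse-Gamma(α + n/2, β + SS/2) = Inverse-Gamma(9.5, 43.01).
The mode of Inverse-Gamma(a, b) is b/(a+1) = 43.01/10.5 ≈ 4.096.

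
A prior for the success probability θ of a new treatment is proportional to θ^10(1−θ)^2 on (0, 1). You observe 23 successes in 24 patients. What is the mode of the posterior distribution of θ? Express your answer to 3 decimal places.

θ̂_MAP = 0.917

The prior density ∝ θ^10(1−θ)^2 is the kernel of Beta(11, 3).
Data: 23 successes in 24 trials. The binomial likelihood contributes θ^23(1−θ)^1, so the posterior is Beta(11+23, 3+1) = Beta(34, 4).
For Beta(a, b) with a, b > 1 the mode is (a−1)/(a+b−2) = 33/36 ≈ 0.917.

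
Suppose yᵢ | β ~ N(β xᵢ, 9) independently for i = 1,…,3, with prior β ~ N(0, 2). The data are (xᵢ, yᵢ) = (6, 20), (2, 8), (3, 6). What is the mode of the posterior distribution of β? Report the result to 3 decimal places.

β̂_MAP = 2.879

log p(β | y) = −Σ(yᵢ − βxᵢ)²/(2·9) − β²/(2·2) + const.
Setting the derivative to zero: Σxᵢ(yᵢ − βxᵢ)/9 − β/2 = 0, so β = Σxᵢyᵢ / (Σxᵢ² + σ²/τ²).
Σxᵢyᵢ = 6·20 + 2·8 + 3·6 = 154; Σxᵢ² = 49; σ²/τ² = 4.5.
β̂_MAP = 154 / (49 + 4.5) = 154/53.5 ≈ 2.879.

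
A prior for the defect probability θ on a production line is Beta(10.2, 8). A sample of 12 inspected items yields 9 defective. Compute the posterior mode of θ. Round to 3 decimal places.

θ̂_MAP = 0.645

Prior: Beta(10.2, 8).
Data: 9 successes in 12 trials. The binomial likelihood contributes θ^9(1−θ)^3, so the posterior is Beta(10.2+9, 8+3) = Beta(19.2, 11).
For Beta(a, b) with a, b > 1 the mode is (a−1)/(a+b−2) = 18.2/28.2 ≈ 0.645.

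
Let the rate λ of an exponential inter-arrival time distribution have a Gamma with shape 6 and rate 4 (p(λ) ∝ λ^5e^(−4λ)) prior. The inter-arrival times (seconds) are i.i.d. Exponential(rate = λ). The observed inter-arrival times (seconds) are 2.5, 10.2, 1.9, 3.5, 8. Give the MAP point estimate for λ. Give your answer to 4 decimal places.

λ̂_MAP = 0.3322

The Exponential(rate=λ) likelihood is ∝ λ^n e^(−λΣtᵢ). Here n = 5 and Σtᵢ = 2.5 + 10.2 + 1.9 + 3.5 + 8 = 26.1.
Posterior ∝ λ^5e^(−4λ) · λ^5e^(−26.1λ) = λ^10e^(−30.1λ), i.e. Gamma(11, 30.1).
Mode = (a−1)/b = 10/30.1 ≈ 0.3322.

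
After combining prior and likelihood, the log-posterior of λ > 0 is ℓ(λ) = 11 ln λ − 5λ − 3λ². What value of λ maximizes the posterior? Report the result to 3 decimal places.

λ̂_MAP = 1.000

ℓ'(λ) = 11/λ − 5 − 6λ. Setting this to zero and multiplying by λ: 6λ² + 5λ − 11 = 0.
λ = (−5 + √(5² + 4·6·11)) / (2·6) = (−5 + √289) / 12 = (−5 + 17)/12 = 1.
ℓ''(λ) = −11/λ² − 6 < 0, confirming a maximum.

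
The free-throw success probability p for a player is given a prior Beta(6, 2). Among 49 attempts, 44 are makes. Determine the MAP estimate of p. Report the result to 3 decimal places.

p̂_MAP = 0.891

Prior: Beta(6, 2).
Data: 44 successes in 49 trials. The binomial likelihood contributes p^44(1−p)^5, so the posterior is Beta(6+44, 2+5) = Beta(50, 7).
For Beta(a, b) with a, b > 1 the mode is (a−1)/(a+b−2) = 49/55 ≈ 0.891.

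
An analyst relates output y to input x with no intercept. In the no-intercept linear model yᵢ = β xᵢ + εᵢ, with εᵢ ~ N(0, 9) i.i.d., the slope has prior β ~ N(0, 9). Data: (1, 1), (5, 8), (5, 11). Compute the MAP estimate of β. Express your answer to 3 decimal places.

β̂_MAP = 1.846

log p(β | y) = −Σ(yᵢ − βxᵢ)²/(2·9) − β²/(2·9) + const.
Setting the derivative to zero: Σxᵢ(yᵢ − βxᵢ)/9 − β/9 = 0, so β = Σxᵢyᵢ / (Σxᵢ² + σ²/τ²).
Σxᵢyᵢ = 1·1 + 5·8 + 5·11 = 96; Σxᵢ² = 51; σ²/τ² = 1.
β̂_MAP = 96 / (51 + 1) = 96/52 ≈ 1.846.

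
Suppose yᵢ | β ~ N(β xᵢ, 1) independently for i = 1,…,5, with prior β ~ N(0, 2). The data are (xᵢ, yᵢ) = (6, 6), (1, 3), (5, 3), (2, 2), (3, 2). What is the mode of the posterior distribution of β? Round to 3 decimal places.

log p(β | y) = −Σ(yᵢ − βxᵢ)²/(2·1) − β²/(2·2) + const.
Setting the derivative to zero: Σxᵢ(yᵢ − βxᵢ)/1 − β/2 = 0, so β = Σxᵢyᵢ / (Σxᵢ² + σ²/τ²).
Σxᵢyᵢ = 6·6 + 1·3 + 5·3 + 2·2 + 3·2 = 64; Σxᵢ² = 75; σ²/τ² = 0.5.
β̂_MAP = 64 / (75 + 0.5) = 64/75.5 ≈ 0.848.

β̂_MAP = 0.848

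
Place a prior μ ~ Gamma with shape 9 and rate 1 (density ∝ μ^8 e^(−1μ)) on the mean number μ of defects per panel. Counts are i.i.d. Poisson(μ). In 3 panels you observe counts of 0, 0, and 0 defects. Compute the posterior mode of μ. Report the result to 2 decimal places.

μ̂_MAP = 2.00

Σxᵢ = 0+0+0 = 0, with n = 3.
Posterior ∝ μ^8e^(−1μ) · 1e^(−3μ) = μ^8e^(−4μ), i.e. Gamma(shape=9, rate=4).
The mode of a Gamma(a, b) with a ≥ 1 (shape–rate) is (a−1)/b = 8/4 ≈ 2.00.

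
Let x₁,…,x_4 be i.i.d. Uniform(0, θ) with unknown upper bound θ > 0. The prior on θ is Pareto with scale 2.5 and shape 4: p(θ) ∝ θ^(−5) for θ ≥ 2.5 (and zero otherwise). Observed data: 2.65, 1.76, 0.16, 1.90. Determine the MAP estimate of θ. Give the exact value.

θ̂_MAP = 2.65

The Uniform(0, θ) likelihood is θ^(−n) for θ ≥ max(xᵢ), zero otherwise. Here max(xᵢ) = 2.65.
Posterior ∝ θ^(−5) · θ^(−4) = θ^(−9) on θ ≥ max(2.5, 2.65) = 2.65.
This density is strictly decreasing in θ, so the posterior mode lies at the lower boundary of the support.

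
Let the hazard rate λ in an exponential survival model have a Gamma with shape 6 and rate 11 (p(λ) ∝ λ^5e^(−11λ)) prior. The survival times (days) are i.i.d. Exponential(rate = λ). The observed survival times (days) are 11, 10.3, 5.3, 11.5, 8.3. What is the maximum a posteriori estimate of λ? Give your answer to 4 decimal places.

The Exponential(rate=λ) likelihood is ∝ λ^n e^(−λΣtᵢ). Here n = 5 and Σtᵢ = 11 + 10.3 + 5.3 + 11.5 + 8.3 = 46.4.
Posterior ∝ λ^5e^(−11λ) · λ^5e^(−46.4λ) = λ^10e^(−57.4λ), i.e. Gamma(11, 57.4).
Mode = (a−1)/b = 10/57.4 ≈ 0.1742.

λ̂_MAP = 0.1742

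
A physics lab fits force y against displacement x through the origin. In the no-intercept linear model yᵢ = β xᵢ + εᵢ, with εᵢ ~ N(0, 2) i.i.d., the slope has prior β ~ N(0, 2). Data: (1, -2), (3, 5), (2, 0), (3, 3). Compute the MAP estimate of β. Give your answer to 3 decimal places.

β̂_MAP = 0.917

log p(β | y) = −Σ(yᵢ − βxᵢ)²/(2·2) − β²/(2·2) + const.
Setting the derivative to zero: Σxᵢ(yᵢ − βxᵢ)/2 − β/2 = 0, so β = Σxᵢyᵢ / (Σxᵢ² + σ²/τ²).
Σxᵢyᵢ = 1·(-2) + 3·5 + 2·0 + 3·3 = 22; Σxᵢ² = 23; σ²/τ² = 1.
β̂_MAP = 22 / (23 + 1) = 22/24 ≈ 0.917.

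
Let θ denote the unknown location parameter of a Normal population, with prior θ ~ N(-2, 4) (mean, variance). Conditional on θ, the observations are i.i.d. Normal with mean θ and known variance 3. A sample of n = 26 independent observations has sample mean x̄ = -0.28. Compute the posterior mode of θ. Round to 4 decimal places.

n = 26, x̄ = -0.28.
For a Normal prior and Normal likelihood with known variance, the posterior is Normal; its mode equals its mean, the precision-weighted average.
Prior precision 1/σ₀² = 1/4 = 0.25; data precision n/σ² = 26/3.
θ̂ = (0.25·(-2) + (26/3)·(-0.28)) / (0.25 + 26/3) = (-439/150)/(107/12) = -878/2675 ≈ -0.3282.

θ̂_MAP = -0.3282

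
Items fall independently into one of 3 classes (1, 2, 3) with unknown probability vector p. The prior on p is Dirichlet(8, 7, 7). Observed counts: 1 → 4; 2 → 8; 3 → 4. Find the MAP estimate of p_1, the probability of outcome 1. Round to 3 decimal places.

MAP estimate: 0.314

The posterior is Dirichlet(αᵢ + nᵢ) = Dirichlet(12, 15, 11).
For a Dirichlet(a₁,…,a_K) with all aᵢ > 1, the mode has j-th component (aⱼ − 1)/(Σaᵢ − K).
Here Σaᵢ = 38 and K = 3, so p_1 = (12 − 1)/(38 − 3) = 11/35 ≈ 0.314.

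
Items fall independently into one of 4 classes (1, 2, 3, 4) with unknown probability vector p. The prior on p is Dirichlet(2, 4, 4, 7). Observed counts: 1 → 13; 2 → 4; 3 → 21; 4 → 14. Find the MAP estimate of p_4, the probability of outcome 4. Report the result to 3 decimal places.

MAP estimate: 0.308

The posterior is Dirichlet(αᵢ + nᵢ) = Dirichlet(15, 8, 25, 21).
For a Dirichlet(a₁,…,a_K) with all aᵢ > 1, the mode has j-th component (aⱼ − 1)/(Σaᵢ − K).
Here Σaᵢ = 69 and K = 4, so p_4 = (21 − 1)/(69 − 4) = 20/65 ≈ 0.308.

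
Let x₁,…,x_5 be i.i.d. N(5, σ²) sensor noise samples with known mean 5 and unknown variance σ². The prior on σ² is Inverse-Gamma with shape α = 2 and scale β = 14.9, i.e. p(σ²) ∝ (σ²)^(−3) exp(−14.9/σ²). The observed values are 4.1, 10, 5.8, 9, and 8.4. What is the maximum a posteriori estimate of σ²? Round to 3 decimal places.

σ̂²_MAP = 7.619

Sum of squared deviations about the known mean: SS = (4.1−5)² + (10−5)² + (5.8−5)² + (9−5)² + (8.4−5)² = 54.01.
The Normal likelihood contributes (σ²)^(−n/2) exp(−SS/(2σ²)), so the posterior is Inverse-Gamma(α + n/2, β + SS/2) = Inverse-Gamma(4.5, 41.905).
The mode of Inverse-Gamma(a, b) is b/(a+1) = 41.905/5.5 ≈ 7.619.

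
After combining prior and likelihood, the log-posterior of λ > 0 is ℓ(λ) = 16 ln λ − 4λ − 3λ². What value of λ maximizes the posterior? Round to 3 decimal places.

λ̂_MAP = 1.333

ℓ'(λ) = 16/λ − 4 − 6λ. Setting this to zero and multiplying by λ: 6λ² + 4λ − 16 = 0.
λ = (−4 + √(4² + 4·6·16)) / (2·6) = (−4 + √400) / 12 = (−4 + 20)/12 = 4/3.
ℓ''(λ) = −16/λ² − 6 < 0, confirming a maximum.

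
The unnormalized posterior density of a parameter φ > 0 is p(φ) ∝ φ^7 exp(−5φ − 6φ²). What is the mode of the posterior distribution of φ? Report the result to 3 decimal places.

φ̂_MAP = 0.583

ℓ'(φ) = 7/φ − 5 − 12φ. Setting this to zero and multiplying by φ: 12φ² + 5φ − 7 = 0.
φ = (−5 + √(5² + 4·12·7)) / (2·12) = (−5 + √361) / 24 = (−5 + 19)/24 = 7/12.
ℓ''(φ) = −7/φ² − 12 < 0, confirming a maximum.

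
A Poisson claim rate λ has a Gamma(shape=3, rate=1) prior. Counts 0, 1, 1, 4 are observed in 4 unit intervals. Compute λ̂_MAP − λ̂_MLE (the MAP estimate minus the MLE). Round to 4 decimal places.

MAP − MLE = 0.1000

Σxᵢ = 6. Posterior is Gamma(9, 5); MAP = (9−1)/5 = 8/5 ≈ 1.60000.
MLE = x̄ = 6/4 ≈ 1.50000.
Difference = 8/5 − 6/4 = 1/10 ≈ 0.1000.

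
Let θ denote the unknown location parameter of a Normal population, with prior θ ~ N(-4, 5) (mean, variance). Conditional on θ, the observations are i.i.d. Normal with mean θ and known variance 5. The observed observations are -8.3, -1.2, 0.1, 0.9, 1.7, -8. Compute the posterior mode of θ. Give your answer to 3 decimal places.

θ̂_MAP = -2.686

n = 6; x̄ = ((-8.3) + (-1.2) + 0.1 + 0.9 + 1.7 + (-8))/6 = -14.8/6 = -37/15 ≈ -2.4667.
For a Normal prior and Normal likelihood with known variance, the posterior is Normal; its mode equals its mean, the precision-weighted average.
Prior precision 1/σ₀² = 1/5 = 0.2; data precision n/σ² = 6/5 = 1.2.
θ̂ = (0.2·(-4) + 1.2·(-37/15)) / (0.2 + 1.2) = (-3.76)/1.4 = -94/35 ≈ -2.686.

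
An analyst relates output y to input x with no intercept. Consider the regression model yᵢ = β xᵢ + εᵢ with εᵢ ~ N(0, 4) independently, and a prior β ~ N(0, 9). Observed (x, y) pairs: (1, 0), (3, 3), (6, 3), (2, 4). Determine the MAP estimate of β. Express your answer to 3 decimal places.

β̂_MAP = 0.694

log p(β | y) = −Σ(yᵢ − βxᵢ)²/(2·4) − β²/(2·9) + const.
Setting the derivative to zero: Σxᵢ(yᵢ − βxᵢ)/4 − β/9 = 0, so β = Σxᵢyᵢ / (Σxᵢ² + σ²/τ²).
Σxᵢyᵢ = 1·0 + 3·3 + 6·3 + 2·4 = 35; Σxᵢ² = 50; σ²/τ² = 4/9.
β̂_MAP = 35 / (50 + 4/9) = 35/(454/9) = 315/454 ≈ 0.694.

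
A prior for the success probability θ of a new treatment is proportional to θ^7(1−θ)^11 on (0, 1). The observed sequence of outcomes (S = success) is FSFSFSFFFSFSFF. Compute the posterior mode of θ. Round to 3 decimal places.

The prior density ∝ θ^7(1−θ)^11 is the kernel of Beta(8, 12).
Data: 5 successes in 14 trials (from the sequence). The binomial likelihood contributes θ^5(1−θ)^9, so the posterior is Beta(8+5, 12+9) = Beta(13, 21).
For Beta(a, b) with a, b > 1 the mode is (a−1)/(a+b−2) = 12/32 ≈ 0.375.

θ̂_MAP = 0.375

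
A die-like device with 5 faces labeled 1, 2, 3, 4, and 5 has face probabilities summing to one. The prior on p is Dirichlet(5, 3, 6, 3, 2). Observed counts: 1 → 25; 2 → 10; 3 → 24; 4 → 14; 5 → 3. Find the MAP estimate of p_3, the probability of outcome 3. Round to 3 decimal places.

The posterior is Dirichlet(αᵢ + nᵢ) = Dirichlet(30, 13, 30, 17, 5).
For a Dirichlet(a₁,…,a_K) with all aᵢ > 1, the mode has j-th component (aⱼ − 1)/(Σaᵢ − K).
Here Σaᵢ = 95 and K = 5, so p_3 = (30 − 1)/(95 − 5) = 29/90 ≈ 0.322.

MAP estimate: 0.322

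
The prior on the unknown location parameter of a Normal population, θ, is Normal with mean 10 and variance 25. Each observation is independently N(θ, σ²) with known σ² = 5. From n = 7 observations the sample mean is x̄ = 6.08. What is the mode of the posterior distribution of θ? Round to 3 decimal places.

θ̂_MAP = 6.189

n = 7, x̄ = 6.08.
For a Normal prior and Normal likelihood with known variance, the posterior is Normal; its mode equals its mean, the precision-weighted average.
Prior precision 1/σ₀² = 1/25 = 0.04; data precision n/σ² = 7/5 = 1.4.
θ̂ = (0.04·10 + 1.4·6.08) / (0.04 + 1.4) = 8.912/1.44 = 557/90 ≈ 6.189.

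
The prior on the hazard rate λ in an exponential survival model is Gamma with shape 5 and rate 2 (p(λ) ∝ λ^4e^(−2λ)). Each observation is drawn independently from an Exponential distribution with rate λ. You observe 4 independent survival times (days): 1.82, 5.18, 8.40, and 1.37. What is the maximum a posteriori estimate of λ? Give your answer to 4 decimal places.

λ̂_MAP = 0.4262

The Exponential(rate=λ) likelihood is ∝ λ^n e^(−λΣtᵢ). Here n = 4 and Σtᵢ = 1.82 + 5.18 + 8.40 + 1.37 = 16.77.
Posterior ∝ λ^4e^(−2λ) · λ^4e^(−16.77λ) = λ^8e^(−18.77λ), i.e. Gamma(9, 18.77).
Mode = (a−1)/b = 8/18.77 ≈ 0.4262.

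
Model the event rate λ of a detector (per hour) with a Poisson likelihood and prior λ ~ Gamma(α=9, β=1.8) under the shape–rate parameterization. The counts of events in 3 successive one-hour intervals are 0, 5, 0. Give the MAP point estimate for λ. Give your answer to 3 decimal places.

Σxᵢ = 0+5+0 = 5, with n = 3.
Posterior ∝ λ^8e^(−1.8λ) · λ^5e^(−3λ) = λ^13e^(−4.8λ), i.e. Gamma(shape=14, rate=4.8).
The mode of a Gamma(a, b) with a ≥ 1 (shape–rate) is (a−1)/b = 13/4.8 ≈ 2.708.

λ̂_MAP = 2.708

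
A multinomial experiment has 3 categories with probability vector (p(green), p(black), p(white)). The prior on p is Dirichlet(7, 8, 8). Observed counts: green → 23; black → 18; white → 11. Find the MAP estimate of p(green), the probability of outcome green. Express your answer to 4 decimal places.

The posterior is Dirichlet(αᵢ + nᵢ) = Dirichlet(30, 26, 19).
For a Dirichlet(a₁,…,a_K) with all aᵢ > 1, the mode has j-th component (aⱼ − 1)/(Σaᵢ − K).
Here Σaᵢ = 75 and K = 3, so p(green) = (30 − 1)/(75 − 3) = 29/72 ≈ 0.4028.

MAP estimate of p(green) = 0.4028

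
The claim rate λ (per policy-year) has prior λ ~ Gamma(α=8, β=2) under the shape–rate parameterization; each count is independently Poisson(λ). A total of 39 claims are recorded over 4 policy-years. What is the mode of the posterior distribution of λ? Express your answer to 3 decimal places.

λ̂_MAP = 7.667

Σxᵢ = 39, n = 4.
Posterior ∝ λ^7e^(−2λ) · λ^39e^(−4λ) = λ^46e^(−6λ), i.e. Gamma(shape=47, rate=6).
The mode of a Gamma(a, b) with a ≥ 1 (shape–rate) is (a−1)/b = 46/6 ≈ 7.667.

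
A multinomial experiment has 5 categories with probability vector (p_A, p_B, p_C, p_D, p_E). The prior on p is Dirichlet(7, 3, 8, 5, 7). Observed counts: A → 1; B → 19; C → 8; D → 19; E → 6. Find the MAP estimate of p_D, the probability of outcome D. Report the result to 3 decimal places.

MAP estimate of p_D = 0.295

The posterior is Dirichlet(αᵢ + nᵢ) = Dirichlet(8, 22, 16, 24, 13).
For a Dirichlet(a₁,…,a_K) with all aᵢ > 1, the mode has j-th component (aⱼ − 1)/(Σaᵢ − K).
Here Σaᵢ = 83 and K = 5, so p_D = (24 − 1)/(83 − 5) = 23/78 ≈ 0.295.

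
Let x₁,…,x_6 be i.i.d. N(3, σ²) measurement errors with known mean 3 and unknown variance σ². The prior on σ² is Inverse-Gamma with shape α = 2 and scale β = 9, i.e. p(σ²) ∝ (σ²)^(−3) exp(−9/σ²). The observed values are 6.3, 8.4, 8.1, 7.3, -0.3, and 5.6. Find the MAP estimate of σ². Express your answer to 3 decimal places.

Sum of squared deviations about the known mean: SS = (6.3−3)² + (8.4−3)² + (8.1−3)² + (7.3−3)² + (-0.3−3)² + (5.6−3)² = 102.2.
The Normal likelihood contributes (σ²)^(−n/2) exp(−SS/(2σ²)), so the posterior is Inverse-Gamma(α + n/2, β + SS/2) = Inverse-Gamma(5, 60.1).
The mode of Inverse-Gamma(a, b) is b/(a+1) = 60.1/6 ≈ 10.017.

σ̂²_MAP = 10.017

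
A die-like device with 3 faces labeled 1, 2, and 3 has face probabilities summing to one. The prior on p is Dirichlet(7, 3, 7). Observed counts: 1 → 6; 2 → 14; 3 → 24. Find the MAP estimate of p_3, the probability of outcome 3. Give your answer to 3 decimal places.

The posterior is Dirichlet(αᵢ + nᵢ) = Dirichlet(13, 17, 31).
For a Dirichlet(a₁,…,a_K) with all aᵢ > 1, the mode has j-th component (aⱼ − 1)/(Σaᵢ − K).
Here Σaᵢ = 61 and K = 3, so p_3 = (31 − 1)/(61 − 3) = 30/58 ≈ 0.517.

MAP estimate: 0.517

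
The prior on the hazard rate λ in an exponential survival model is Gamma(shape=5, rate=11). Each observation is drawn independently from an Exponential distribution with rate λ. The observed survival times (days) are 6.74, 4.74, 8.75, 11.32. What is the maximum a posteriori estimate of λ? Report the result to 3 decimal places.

λ̂_MAP = 0.188

The Exponential(rate=λ) likelihood is ∝ λ^n e^(−λΣtᵢ). Here n = 4 and Σtᵢ = 6.74 + 4.74 + 8.75 + 11.32 = 31.55.
Posterior ∝ λ^4e^(−11λ) · λ^4e^(−31.55λ) = λ^8e^(−42.55λ), i.e. Gamma(9, 42.55).
Mode = (a−1)/b = 8/42.55 ≈ 0.188.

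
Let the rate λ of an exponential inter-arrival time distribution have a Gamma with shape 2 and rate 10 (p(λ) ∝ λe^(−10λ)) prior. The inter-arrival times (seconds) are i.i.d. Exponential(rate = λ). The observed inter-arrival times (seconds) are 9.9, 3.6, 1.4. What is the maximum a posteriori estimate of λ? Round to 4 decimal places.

λ̂_MAP = 0.1606

The Exponential(rate=λ) likelihood is ∝ λ^n e^(−λΣtᵢ). Here n = 3 and Σtᵢ = 9.9 + 3.6 + 1.4 = 14.9.
Posterior ∝ λe^(−10λ) · λ^3e^(−14.9λ) = λ^4e^(−24.9λ), i.e. Gamma(5, 24.9).
Mode = (a−1)/b = 4/24.9 ≈ 0.1606.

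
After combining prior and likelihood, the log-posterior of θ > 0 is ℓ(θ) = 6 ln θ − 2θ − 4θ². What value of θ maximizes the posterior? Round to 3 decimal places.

θ̂_MAP = 0.750

ℓ'(θ) = 6/θ − 2 − 8θ. Setting this to zero and multiplying by θ: 8θ² + 2θ − 6 = 0.
θ = (−2 + √(2² + 4·8·6)) / (2·8) = (−2 + √196) / 16 = (−2 + 14)/16 = 3/4.
ℓ''(θ) = −6/θ² − 8 < 0, confirming a maximum.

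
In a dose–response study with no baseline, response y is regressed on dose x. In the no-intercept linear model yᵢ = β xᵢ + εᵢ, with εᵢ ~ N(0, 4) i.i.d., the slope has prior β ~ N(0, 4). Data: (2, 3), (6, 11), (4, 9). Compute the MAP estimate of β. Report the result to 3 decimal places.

log p(β | y) = −Σ(yᵢ − βxᵢ)²/(2·4) − β²/(2·4) + const.
Setting the derivative to zero: Σxᵢ(yᵢ − βxᵢ)/4 − β/4 = 0, so β = Σxᵢyᵢ / (Σxᵢ² + σ²/τ²).
Σxᵢyᵢ = 2·3 + 6·11 + 4·9 = 108; Σxᵢ² = 56; σ²/τ² = 1.
β̂_MAP = 108 / (56 + 1) = 108/57 ≈ 1.895.

β̂_MAP = 1.895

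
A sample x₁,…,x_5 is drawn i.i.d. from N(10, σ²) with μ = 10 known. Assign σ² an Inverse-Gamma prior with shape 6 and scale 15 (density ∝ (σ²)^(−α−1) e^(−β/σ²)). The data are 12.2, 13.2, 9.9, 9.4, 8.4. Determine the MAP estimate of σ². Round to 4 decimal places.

Sum of squared deviations about the known mean: SS = (12.2−10)² + (13.2−10)² + (9.9−10)² + (9.4−10)² + (8.4−10)² = 18.01.
The Normal likelihood contributes (σ²)^(−n/2) exp(−SS/(2σ²)), so the posterior is Inverse-Gamma(α + n/2, β + SS/2) = Inverse-Gamma(8.5, 24.005).
The mode of Inverse-Gamma(a, b) is b/(a+1) = 24.005/9.5 ≈ 2.5268.

σ̂²_MAP = 2.5268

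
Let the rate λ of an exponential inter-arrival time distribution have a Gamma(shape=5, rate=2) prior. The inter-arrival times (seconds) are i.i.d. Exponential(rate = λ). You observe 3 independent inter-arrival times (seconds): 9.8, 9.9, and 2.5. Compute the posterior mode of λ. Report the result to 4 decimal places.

λ̂_MAP = 0.2893

The Exponential(rate=λ) likelihood is ∝ λ^n e^(−λΣtᵢ). Here n = 3 and Σtᵢ = 9.8 + 9.9 + 2.5 = 22.2.
Posterior ∝ λ^4e^(−2λ) · λ^3e^(−22.2λ) = λ^7e^(−24.2λ), i.e. Gamma(8, 24.2).
Mode = (a−1)/b = 7/24.2 ≈ 0.2893.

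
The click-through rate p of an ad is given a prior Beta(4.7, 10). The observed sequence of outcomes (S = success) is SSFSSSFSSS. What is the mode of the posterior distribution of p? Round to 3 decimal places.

p̂_MAP = 0.515

Prior: Beta(4.7, 10).
Data: 8 successes in 10 trials (from the sequence). The binomial likelihood contributes p^8(1−p)^2, so the posterior is Beta(4.7+8, 10+2) = Beta(12.7, 12).
For Beta(a, b) with a, b > 1 the mode is (a−1)/(a+b−2) = 11.7/22.7 ≈ 0.515.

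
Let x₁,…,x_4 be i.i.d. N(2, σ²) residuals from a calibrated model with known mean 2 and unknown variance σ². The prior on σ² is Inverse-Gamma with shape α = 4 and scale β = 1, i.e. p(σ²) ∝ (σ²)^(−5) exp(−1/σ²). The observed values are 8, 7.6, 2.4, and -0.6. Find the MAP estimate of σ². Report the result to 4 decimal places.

Sum of squared deviations about the known mean: SS = (8−2)² + (7.6−2)² + (2.4−2)² + (-0.6−2)² = 74.28.
The Normal likelihood contributes (σ²)^(−n/2) exp(−SS/(2σ²)), so the posterior is Inverse-Gamma(α + n/2, β + SS/2) = Inverse-Gamma(6, 38.14).
The mode of Inverse-Gamma(a, b) is b/(a+1) = 38.14/7 ≈ 5.4486.

σ̂²_MAP = 5.4486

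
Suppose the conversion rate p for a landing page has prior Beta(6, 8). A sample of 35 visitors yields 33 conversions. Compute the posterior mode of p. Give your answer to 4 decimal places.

p̂_MAP = 0.8085

Prior: Beta(6, 8).
Data: 33 successes in 35 trials. The binomial likelihood contributes p^33(1−p)^2, so the posterior is Beta(6+33, 8+2) = Beta(39, 10).
For Beta(a, b) with a, b > 1 the mode is (a−1)/(a+b−2) = 38/47 ≈ 0.8085.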